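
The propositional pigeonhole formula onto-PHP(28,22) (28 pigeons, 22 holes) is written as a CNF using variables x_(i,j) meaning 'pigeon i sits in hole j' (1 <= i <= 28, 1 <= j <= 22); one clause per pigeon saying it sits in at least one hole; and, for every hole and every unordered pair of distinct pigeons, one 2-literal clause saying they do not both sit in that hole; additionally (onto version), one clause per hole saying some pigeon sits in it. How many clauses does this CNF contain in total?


onto-PHP(28,22): 28 pigeons, 22 holes, 28*22 = 616 variables.
- pigeon clauses: one per pigeon -> 28 clauses
- hole clauses: 22 holes * C(28,2) = 22 * 378 -> 8316 clauses
- onto clauses: one per hole -> 22 clauses
Total clauses = 28 + 8316 + 22 = 8366

8366


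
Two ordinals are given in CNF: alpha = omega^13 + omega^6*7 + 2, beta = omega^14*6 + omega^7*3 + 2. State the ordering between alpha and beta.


Compare term by term from highest exponent:
alpha = omega^13 + omega^6*7 + 2
beta = omega^14*6 + omega^7*3 + 2
Term 1: alpha has omega^13*1, beta has omega^14*6
Term 2: alpha has omega^6*7, beta has omega^7*3
Term 3: alpha has omega^0*2, beta has omega^0*2
Result: alpha < beta

alpha < beta


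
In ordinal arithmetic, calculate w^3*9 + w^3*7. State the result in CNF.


Ordinal addition w^3*9 + w^3*7:
Both terms have the same exponent 3.
w^e*c + w^e*d = w^e*(c+d).
Result = w^3*(9+7) = w^3*16

w^3*16


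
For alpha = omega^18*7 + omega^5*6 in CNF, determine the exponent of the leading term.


CNF: omega^18*7 + omega^5*6
The leading term is omega^18*7, which has exponent 18.

18


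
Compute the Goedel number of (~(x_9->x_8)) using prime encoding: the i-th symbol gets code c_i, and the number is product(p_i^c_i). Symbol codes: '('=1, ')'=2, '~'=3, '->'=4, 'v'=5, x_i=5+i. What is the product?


Formula: (~(x_9->x_8))
Symbol codes: [1, 3, 1, 14, 4, 13, 2, 2]
Primes: [2, 3, 5, 7, 11, 13, 17, 19]
p_1^1 = 2^1 = 2
p_2^3 = 3^3 = 27
p_3^1 = 5^1 = 5
p_4^14 = 7^14 = 678223072849
p_5^4 = 11^4 = 14641
p_6^13 = 13^13 = 302875106592253
p_7^2 = 17^2 = 289
p_8^2 = 19^2 = 361
Product = 84717999050139558775340898769273643910

84717999050139558775340898769273643910


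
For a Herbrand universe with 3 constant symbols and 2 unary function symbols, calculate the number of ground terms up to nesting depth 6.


Herbrand terms by depth:
Depth 0: 3 constants
Depth 1: 6 new terms (running total: 9)
Depth 2: 12 new terms (running total: 21)
Depth 3: 24 new terms (running total: 45)
Depth 4: 48 new terms (running total: 93)
Depth 5: 96 new terms (running total: 189)
Depth 6: 192 new terms (running total: 381)
Total distinct ground terms = 381

381


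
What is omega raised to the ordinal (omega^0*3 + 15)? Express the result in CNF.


omega^(omega^0*3 + 15):
omega^0 = 1, so the exponent is 3 + 15 = 18 (finite ordinal addition).
Result = omega^18, already a single CNF term.

omega^18


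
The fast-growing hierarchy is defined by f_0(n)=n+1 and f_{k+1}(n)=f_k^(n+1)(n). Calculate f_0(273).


f_0(273) = 273 + 1 = 274

274


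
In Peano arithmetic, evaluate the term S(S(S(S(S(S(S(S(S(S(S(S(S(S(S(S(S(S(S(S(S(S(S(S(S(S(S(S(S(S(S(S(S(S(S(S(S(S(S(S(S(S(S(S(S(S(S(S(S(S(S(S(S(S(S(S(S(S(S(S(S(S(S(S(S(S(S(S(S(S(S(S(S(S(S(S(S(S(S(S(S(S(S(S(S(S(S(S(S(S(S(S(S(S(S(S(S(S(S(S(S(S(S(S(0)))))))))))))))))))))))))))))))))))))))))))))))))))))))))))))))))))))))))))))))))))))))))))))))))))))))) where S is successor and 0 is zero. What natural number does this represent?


Counting successors applied to 0:
104 applications of S to 0 = 104

104


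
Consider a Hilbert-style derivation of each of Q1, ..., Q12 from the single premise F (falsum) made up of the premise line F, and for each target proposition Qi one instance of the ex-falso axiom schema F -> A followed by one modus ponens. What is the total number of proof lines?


Ex falso, line by line:
- 1 premise line (F)
- 12 targets, each needing 1 axiom instance (F -> Qi) + 1 MP = 2 lines: 2 * 12 = 24
Total = 1 + 24 = 25 lines.

25


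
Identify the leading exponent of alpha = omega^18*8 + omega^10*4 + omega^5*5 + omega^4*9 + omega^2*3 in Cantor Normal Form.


CNF: omega^18*8 + omega^10*4 + omega^5*5 + omega^4*9 + omega^2*3
The leading term is omega^18*8, which has exponent 18.

18


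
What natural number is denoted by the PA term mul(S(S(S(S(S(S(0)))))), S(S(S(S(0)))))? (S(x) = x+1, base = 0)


mul(S^6(0), S^4(0)):
S^6(0) = 6
S^4(0) = 4
6 * 4 = 24

24


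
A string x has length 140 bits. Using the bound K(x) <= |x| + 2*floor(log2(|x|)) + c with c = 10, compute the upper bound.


floor(log2(140)) = 7
2 * 7 = 14
K(x) <= 140 + 14 + 10 = 164

164


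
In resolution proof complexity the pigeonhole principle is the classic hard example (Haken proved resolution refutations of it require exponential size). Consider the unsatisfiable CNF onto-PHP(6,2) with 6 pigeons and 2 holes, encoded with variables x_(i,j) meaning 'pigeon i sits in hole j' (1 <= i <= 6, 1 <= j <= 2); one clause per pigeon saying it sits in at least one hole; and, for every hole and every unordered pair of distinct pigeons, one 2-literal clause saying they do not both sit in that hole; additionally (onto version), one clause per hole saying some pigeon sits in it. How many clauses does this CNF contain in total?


onto-PHP(6,2): 6 pigeons, 2 holes, 6*2 = 12 variables.
- pigeon clauses: one per pigeon -> 6 clauses
- hole clauses: 2 holes * C(6,2) = 2 * 15 -> 30 clauses
- onto clauses: one per hole -> 2 clauses
Total clauses = 6 + 30 + 2 = 38

38


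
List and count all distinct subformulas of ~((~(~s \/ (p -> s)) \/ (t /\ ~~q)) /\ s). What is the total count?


Formula: ~((~(~s \/ (p -> s)) \/ (t /\ ~~q)) /\ s)
Subformulas found:
  1. q
  2. s
  3. t
  4. p
  5. ~s
  6. ~q
  7. ~~q
  8. (p -> s)
  9. (t /\ ~~q)
  10. (~s \/ (p -> s))
  11. ~(~s \/ (p -> s))
  12. (~(~s \/ (p -> s)) \/ (t /\ ~~q))
  13. ((~(~s \/ (p -> s)) \/ (t /\ ~~q)) /\ s)
  14. ~((~(~s \/ (p -> s)) \/ (t /\ ~~q)) /\ s)
Total distinct subformulas = 14

14


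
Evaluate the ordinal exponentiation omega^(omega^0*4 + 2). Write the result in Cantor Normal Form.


omega^(omega^0*4 + 2):
omega^0 = 1, so the exponent is 4 + 2 = 6 (finite ordinal addition).
Result = omega^6, already a single CNF term.

omega^6


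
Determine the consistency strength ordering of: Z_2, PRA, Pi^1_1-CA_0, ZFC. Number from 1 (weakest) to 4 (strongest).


Ordering by consistency strength:
1. PRA
2. Pi^1_1-CA_0
3. Z_2
4. ZFC


Z_2=3, PRA=1, Pi^1_1-CA_0=2, ZFC=4


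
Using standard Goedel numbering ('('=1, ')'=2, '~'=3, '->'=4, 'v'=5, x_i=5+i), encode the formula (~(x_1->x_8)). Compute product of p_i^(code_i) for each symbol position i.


Formula: (~(x_1->x_8))
Symbol codes: [1, 3, 1, 6, 4, 13, 2, 2]
Primes: [2, 3, 5, 7, 11, 13, 17, 19]
p_1^1 = 2^1 = 2
p_2^3 = 3^3 = 27
p_3^1 = 5^1 = 5
p_4^6 = 7^6 = 117649
p_5^4 = 11^4 = 14641
p_6^13 = 13^13 = 302875106592253
p_7^2 = 17^2 = 289
p_8^2 = 19^2 = 361
Product = 14695736947405393312855187675910

14695736947405393312855187675910


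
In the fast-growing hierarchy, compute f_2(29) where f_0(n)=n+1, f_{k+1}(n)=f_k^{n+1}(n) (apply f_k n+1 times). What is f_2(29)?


f_2(29) = f_1^30(29)
f_1(m) = 2m + 1.
Iterating: f_1^k(n) = 2^k*(n+1) - 1.
f_2(29) = 2^30*(29+1) - 1 = 1073741824*30 - 1 = 32212254719

32212254719


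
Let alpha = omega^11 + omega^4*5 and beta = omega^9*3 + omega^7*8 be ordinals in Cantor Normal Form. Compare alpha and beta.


Compare term by term from highest exponent:
alpha = omega^11 + omega^4*5
beta = omega^9*3 + omega^7*8
Term 1: alpha has omega^11*1, beta has omega^9*3
Term 2: alpha has omega^4*5, beta has omega^7*8
Result: alpha > beta

alpha > beta


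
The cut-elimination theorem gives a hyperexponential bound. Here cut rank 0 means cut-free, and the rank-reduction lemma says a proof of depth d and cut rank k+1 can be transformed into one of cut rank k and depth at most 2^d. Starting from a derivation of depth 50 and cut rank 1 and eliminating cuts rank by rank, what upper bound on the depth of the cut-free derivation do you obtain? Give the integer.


Each rank reduction sends depth d to at most 2^d; cut rank r needs r reductions.
2_0(50) = 50
2_1(50) = 2^50 = 1125899906842624
Cut-free depth bound = 1125899906842624

1125899906842624


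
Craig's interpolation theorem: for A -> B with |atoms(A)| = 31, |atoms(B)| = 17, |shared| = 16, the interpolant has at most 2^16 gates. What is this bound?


Shared atoms = 16
Craig interpolant size bound = 2^16
= 65536

65536


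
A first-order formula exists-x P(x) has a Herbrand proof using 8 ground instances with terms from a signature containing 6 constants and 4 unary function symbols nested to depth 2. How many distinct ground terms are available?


Herbrand terms by depth:
Depth 0: 6 constants
Depth 1: 24 new terms (running total: 30)
Depth 2: 96 new terms (running total: 126)
Total distinct ground terms = 126

126


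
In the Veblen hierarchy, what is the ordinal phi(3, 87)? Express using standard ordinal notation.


phi(3, 87):
phi(3, beta) = eta_beta (the beta-th eta number, fixed point of zeta).
phi(3, 87) = eta_87

eta_87


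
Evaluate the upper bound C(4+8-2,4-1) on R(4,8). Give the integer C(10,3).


R(4,8) <= C(4+8-2, 4-1) = C(10, 3)
C(10, 3) = 10! / (3! * 7!)
= 120

120


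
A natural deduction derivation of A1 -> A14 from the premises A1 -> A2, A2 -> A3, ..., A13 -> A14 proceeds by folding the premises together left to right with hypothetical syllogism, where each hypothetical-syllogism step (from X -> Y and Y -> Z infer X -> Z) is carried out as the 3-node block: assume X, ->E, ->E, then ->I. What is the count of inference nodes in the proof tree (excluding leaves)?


There are 13 premises in the chain. The first HS step combines premises 1 and 2; each further premise needs one more HS step.
So 13 premises require 13 - 1 = 12 hypothetical-syllogism steps.
Each HS step uses 3 inference nodes (->E, ->E, ->I).
12 * 3 = 36 total inference nodes.

36


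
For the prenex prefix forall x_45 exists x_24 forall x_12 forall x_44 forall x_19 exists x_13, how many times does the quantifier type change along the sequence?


Walk the prefix and count type changes:
  position 1: forall -> exists <-- alternation
  position 2: exists -> forall <-- alternation
  position 3: forall -> forall
  position 4: forall -> forall
  position 5: forall -> exists <-- alternation
Total alternations = 3

3


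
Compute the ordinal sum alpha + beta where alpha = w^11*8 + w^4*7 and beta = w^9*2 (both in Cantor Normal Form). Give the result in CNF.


Ordinal addition (w^11*8 + w^4*7) + w^9*2:
alpha's leading term has exponent 11 > beta's exponent 9, so it survives.
alpha's tail term has exponent 4 < beta's exponent 9, so it is absorbed by beta.
In ordinal addition, any term followed by a strictly larger-exponent term is absorbed.
Result = w^11*8 + w^9*2

w^11*8 + w^9*2


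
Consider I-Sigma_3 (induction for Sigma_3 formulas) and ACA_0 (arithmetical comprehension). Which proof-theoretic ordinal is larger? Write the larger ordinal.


Proof-theoretic ordinal of I-Sigma_3 (induction for Sigma_3 formulas): omega^(omega^(omega^omega))
Proof-theoretic ordinal of ACA_0 (arithmetical comprehension): epsilon_0
Comparing: omega^(omega^(omega^omega)) < epsilon_0.
The larger ordinal is epsilon_0 (from ACA_0 (arithmetical comprehension)).

epsilon_0


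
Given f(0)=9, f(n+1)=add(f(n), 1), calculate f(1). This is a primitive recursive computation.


f(0) = 9
f(1) = add(f(0), 1) = add(9, 1) = 10


10


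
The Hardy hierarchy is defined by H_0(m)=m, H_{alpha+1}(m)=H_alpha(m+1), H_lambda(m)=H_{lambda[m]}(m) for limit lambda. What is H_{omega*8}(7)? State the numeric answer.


H_{omega*8}(7):
For the Hardy hierarchy, H_{omega*k}(n) = 2^k * n.
2^8 = 256.
256 * 7 = 1792

1792


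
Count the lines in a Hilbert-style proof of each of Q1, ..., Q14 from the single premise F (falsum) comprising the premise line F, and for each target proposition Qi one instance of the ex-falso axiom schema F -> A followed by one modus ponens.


Ex falso, line by line:
- 1 premise line (F)
- 14 targets, each needing 1 axiom instance (F -> Qi) + 1 MP = 2 lines: 2 * 14 = 28
Total = 1 + 28 = 29 lines.

29


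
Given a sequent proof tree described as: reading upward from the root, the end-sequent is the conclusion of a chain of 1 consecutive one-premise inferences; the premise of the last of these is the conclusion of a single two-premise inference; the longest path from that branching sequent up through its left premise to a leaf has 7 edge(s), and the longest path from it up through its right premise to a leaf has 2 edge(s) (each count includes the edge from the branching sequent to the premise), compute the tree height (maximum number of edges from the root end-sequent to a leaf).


Longest path through the left premise: 7 edges (measured from the branching sequent)
Longest path through the right premise: 2 edges
Height of the subtree rooted at the branching sequent: max(7, 2) = 7
The branching sequent sits 1 edges above the root (the chain of one-premise inferences), so height = 7 + 1 = 8

8


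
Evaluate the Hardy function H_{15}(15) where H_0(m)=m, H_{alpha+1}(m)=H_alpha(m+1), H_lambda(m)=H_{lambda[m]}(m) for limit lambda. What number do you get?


H_15(15):
For finite ordinals k, H_k(n) = n + k (each successor step adds 1).
H_15(15) = 15 + 15 = 30

30


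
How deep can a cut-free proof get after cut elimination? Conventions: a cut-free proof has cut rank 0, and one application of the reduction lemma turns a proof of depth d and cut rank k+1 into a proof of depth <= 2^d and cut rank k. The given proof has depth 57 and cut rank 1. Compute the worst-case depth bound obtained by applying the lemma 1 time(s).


Each rank reduction sends depth d to at most 2^d; cut rank r needs r reductions.
2_0(57) = 57
2_1(57) = 2^57 = 144115188075855872
Cut-free depth bound = 144115188075855872

144115188075855872


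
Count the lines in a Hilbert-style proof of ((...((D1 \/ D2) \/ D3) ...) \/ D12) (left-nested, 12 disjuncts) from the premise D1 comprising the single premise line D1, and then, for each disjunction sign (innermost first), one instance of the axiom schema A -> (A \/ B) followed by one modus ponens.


Building the left-nested 12-ary disjunction from D1:
- 1 premise line (D1)
- 12 disjuncts means 11 disjunction signs; each needs 1 axiom instance + 1 MP = 2 lines: 2 * 11 = 22
Total = 1 + 22 = 23 lines.

23


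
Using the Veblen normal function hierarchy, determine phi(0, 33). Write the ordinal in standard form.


phi(0, 33):
phi(0, beta) = omega^beta by definition.
phi(0, 33) = omega^33

omega^33


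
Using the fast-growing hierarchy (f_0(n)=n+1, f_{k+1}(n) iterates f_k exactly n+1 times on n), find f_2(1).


f_2(1) = f_1^2(1)
f_1(m) = 2m + 1.
Iterating: f_1^k(n) = 2^k*(n+1) - 1.
f_2(1) = 2^2*(1+1) - 1 = 4*2 - 1 = 7

7


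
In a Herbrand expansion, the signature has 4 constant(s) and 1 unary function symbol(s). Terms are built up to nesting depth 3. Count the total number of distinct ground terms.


Herbrand terms by depth:
Depth 0: 4 constants
Depth 1: 4 new terms (running total: 8)
Depth 2: 4 new terms (running total: 12)
Depth 3: 4 new terms (running total: 16)
Total distinct ground terms = 16

16


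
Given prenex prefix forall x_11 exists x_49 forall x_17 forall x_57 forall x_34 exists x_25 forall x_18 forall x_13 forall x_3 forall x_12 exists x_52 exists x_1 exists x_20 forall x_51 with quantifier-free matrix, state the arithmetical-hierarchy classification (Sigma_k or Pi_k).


Leading quantifier is forall, so the class is Pi.
Number of quantifier blocks = alternations + 1 = 6 + 1 = 7.
Classification: Pi_7

Pi_7


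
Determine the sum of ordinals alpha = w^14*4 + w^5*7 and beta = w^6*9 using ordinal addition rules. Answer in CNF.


Ordinal addition (w^14*4 + w^5*7) + w^6*9:
alpha's leading term has exponent 14 > beta's exponent 6, so it survives.
alpha's tail term has exponent 5 < beta's exponent 6, so it is absorbed by beta.
In ordinal addition, any term followed by a strictly larger-exponent term is absorbed.
Result = w^14*4 + w^6*9

w^14*4 + w^6*9


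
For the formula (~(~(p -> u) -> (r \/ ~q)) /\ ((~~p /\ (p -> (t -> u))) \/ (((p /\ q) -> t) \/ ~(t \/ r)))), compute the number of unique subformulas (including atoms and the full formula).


Formula: (~(~(p -> u) -> (r \/ ~q)) /\ ((~~p /\ (p -> (t -> u))) \/ (((p /\ q) -> t) \/ ~(t \/ r))))
Subformulas found:
  1. r
  2. q
  3. u
  4. t
  5. p
  6. ~p
  7. ~q
  8. ~~p
  9. (p -> u)
  10. (p /\ q)
  11. (t \/ r)
  12. (t -> u)
  13. (r \/ ~q)
  14. ~(t \/ r)
  15. ~(p -> u)
  16. (p -> (t -> u))
  17. ((p /\ q) -> t)
  18. (~~p /\ (p -> (t -> u)))
  19. (~(p -> u) -> (r \/ ~q))
  20. ~(~(p -> u) -> (r \/ ~q))
  21. (((p /\ q) -> t) \/ ~(t \/ r))
  22. ((~~p /\ (p -> (t -> u))) \/ (((p /\ q) -> t) \/ ~(t \/ r)))
  23. (~(~(p -> u) -> (r \/ ~q)) /\ ((~~p /\ (p -> (t -> u))) \/ (((p /\ q) -> t) \/ ~(t \/ r))))
Total distinct subformulas = 23

23


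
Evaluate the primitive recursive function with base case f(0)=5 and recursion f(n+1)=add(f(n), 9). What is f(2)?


f(0) = 5
f(1) = add(f(0), 9) = add(5, 9) = 14
f(2) = add(f(1), 9) = add(14, 9) = 23


23


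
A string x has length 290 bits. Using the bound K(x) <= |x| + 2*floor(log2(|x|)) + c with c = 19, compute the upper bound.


floor(log2(290)) = 8
2 * 8 = 16
K(x) <= 290 + 16 + 19 = 325

325


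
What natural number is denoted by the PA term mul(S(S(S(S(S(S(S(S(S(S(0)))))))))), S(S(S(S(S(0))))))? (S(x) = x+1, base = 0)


mul(S^10(0), S^5(0)):
S^10(0) = 10
S^5(0) = 5
10 * 5 = 50

50


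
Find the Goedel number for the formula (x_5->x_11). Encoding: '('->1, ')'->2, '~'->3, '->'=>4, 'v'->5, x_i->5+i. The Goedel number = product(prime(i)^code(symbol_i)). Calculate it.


Formula: (x_5->x_11)
Symbol codes: [1, 10, 4, 16, 2]
Primes: [2, 3, 5, 7, 11]
p_1^1 = 2^1 = 2
p_2^10 = 3^10 = 59049
p_3^4 = 5^4 = 625
p_4^16 = 7^16 = 33232930569601
p_5^2 = 11^2 = 121
Product = 296808661727160879161250

296808661727160879161250


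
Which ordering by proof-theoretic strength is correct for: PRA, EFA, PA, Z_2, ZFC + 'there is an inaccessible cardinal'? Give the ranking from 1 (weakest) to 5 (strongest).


Ordering by consistency strength:
1. EFA
2. PRA
3. PA
4. Z_2
5. ZFC + 'there is an inaccessible cardinal'


PRA=2, EFA=1, PA=3, Z_2=4, ZFC + 'there is an inaccessible cardinal'=5


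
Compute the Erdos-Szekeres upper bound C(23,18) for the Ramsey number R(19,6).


R(19,6) <= C(19+6-2, 19-1) = C(23, 18)
C(23, 18) = 23! / (18! * 5!)
= 33649

33649


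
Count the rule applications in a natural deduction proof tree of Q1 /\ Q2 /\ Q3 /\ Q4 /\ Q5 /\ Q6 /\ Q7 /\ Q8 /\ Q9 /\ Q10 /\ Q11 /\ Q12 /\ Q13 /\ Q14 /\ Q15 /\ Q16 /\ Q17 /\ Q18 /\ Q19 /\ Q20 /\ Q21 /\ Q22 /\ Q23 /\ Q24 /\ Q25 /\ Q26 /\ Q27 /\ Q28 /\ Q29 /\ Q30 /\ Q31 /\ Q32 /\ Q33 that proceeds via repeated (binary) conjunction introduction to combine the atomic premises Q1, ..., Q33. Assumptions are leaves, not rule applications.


The target conjunction has 33 conjuncts, i.e. 32 binary /\ connectives.
Each conjunction-intro joins two pieces, so 33 atoms require 33-1 = 32 applications.
Total inference nodes = 32

32


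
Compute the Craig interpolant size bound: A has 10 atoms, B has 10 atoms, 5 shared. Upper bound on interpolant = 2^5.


Shared atoms = 5
Craig interpolant size bound = 2^5
= 32

32


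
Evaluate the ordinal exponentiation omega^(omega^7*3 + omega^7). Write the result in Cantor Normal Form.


omega^(omega^7*3 + omega^7):
Both terms of the exponent have the same exponent 7, so they merge: omega^7*3 + omega^7 = omega^7*(3+1) = omega^7*4.
omega raised to a CNF ordinal is a single CNF term: Result = omega^(omega^7*4)

omega^(omega^7*4)


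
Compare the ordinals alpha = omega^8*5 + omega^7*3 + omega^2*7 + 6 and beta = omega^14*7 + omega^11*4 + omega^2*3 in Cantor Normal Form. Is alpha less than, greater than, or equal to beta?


Compare term by term from highest exponent:
alpha = omega^8*5 + omega^7*3 + omega^2*7 + 6
beta = omega^14*7 + omega^11*4 + omega^2*3
Term 1: alpha has omega^8*5, beta has omega^14*7
Term 2: alpha has omega^7*3, beta has omega^11*4
Term 3: alpha has omega^2*7, beta has omega^2*3
Term 4: alpha has omega^0*6, beta has omega^0*0
Result: alpha < beta

alpha < beta


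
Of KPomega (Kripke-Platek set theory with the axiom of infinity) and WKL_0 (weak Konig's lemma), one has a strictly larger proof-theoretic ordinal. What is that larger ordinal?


Proof-theoretic ordinal of KPomega (Kripke-Platek set theory with the axiom of infinity): psi_0(epsilon_{Omega+1})
Proof-theoretic ordinal of WKL_0 (weak Konig's lemma): omega^omega
Comparing: omega^omega < psi_0(epsilon_{Omega+1}).
The larger ordinal is psi_0(epsilon_{Omega+1}) (from KPomega (Kripke-Platek set theory with the axiom of infinity)).

psi_0(epsilon_{Omega+1})


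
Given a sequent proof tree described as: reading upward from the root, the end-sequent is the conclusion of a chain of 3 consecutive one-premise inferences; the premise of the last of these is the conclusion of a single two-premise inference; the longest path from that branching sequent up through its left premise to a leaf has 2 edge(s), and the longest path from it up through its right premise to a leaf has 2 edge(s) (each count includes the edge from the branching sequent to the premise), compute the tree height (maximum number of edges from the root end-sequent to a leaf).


Longest path through the left premise: 2 edges (measured from the branching sequent)
Longest path through the right premise: 2 edges
Height of the subtree rooted at the branching sequent: max(2, 2) = 2
The branching sequent sits 3 edges above the root (the chain of one-premise inferences), so height = 2 + 3 = 5

5


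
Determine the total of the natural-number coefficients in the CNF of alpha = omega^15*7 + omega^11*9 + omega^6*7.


CNF: omega^15*7 + omega^11*9 + omega^6*7
Coefficients: 7 + 9 + 7 = 23

23


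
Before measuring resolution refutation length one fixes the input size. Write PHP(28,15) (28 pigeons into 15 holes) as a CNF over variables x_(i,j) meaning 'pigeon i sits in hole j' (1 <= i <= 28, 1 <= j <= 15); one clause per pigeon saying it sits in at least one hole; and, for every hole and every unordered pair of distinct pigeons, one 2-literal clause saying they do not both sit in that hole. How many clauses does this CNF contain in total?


PHP(28,15): 28 pigeons, 15 holes, 28*15 = 420 variables.
- pigeon clauses: one per pigeon -> 28 clauses
- hole clauses: 15 holes * C(28,2) = 15 * 378 -> 5670 clauses
Total clauses = 28 + 5670 = 5698

5698


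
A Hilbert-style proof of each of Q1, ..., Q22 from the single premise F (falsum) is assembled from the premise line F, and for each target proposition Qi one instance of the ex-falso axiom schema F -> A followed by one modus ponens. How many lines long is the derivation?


Ex falso, line by line:
- 1 premise line (F)
- 22 targets, each needing 1 axiom instance (F -> Qi) + 1 MP = 2 lines: 2 * 22 = 44
Total = 1 + 44 = 45 lines.

45


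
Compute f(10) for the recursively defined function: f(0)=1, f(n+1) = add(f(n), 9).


f(0) = 1
f(1) = add(f(0), 9) = add(1, 9) = 10
f(2) = add(f(1), 9) = add(10, 9) = 19
f(3) = add(f(2), 9) = add(19, 9) = 28
f(4) = add(f(3), 9) = add(28, 9) = 37
f(5) = add(f(4), 9) = add(37, 9) = 46
f(6) = add(f(5), 9) = add(46, 9) = 55
f(7) = add(f(6), 9) = add(55, 9) = 64
f(8) = add(f(7), 9) = add(64, 9) = 73
f(9) = add(f(8), 9) = add(73, 9) = 82
f(10) = add(f(9), 9) = add(82, 9) = 91


91


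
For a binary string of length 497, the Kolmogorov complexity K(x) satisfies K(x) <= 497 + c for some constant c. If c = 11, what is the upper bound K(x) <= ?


K(x) <= |x| + c = 497 + 11 = 508

508


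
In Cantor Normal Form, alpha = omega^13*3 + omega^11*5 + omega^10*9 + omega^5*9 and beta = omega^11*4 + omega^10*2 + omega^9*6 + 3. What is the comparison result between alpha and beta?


Compare term by term from highest exponent:
alpha = omega^13*3 + omega^11*5 + omega^10*9 + omega^5*9
beta = omega^11*4 + omega^10*2 + omega^9*6 + 3
Term 1: alpha has omega^13*3, beta has omega^11*4
Term 2: alpha has omega^11*5, beta has omega^10*2
Term 3: alpha has omega^10*9, beta has omega^9*6
Term 4: alpha has omega^5*9, beta has omega^0*3
Result: alpha > beta

alpha > beta


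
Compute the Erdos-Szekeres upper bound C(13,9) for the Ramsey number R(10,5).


R(10,5) <= C(10+5-2, 10-1) = C(13, 9)
C(13, 9) = 13! / (9! * 4!)
= 715

715


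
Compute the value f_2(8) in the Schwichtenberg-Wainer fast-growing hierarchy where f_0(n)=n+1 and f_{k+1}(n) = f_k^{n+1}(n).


f_2(8) = f_1^9(8)
f_1(m) = 2m + 1.
Iterating: f_1^k(n) = 2^k*(n+1) - 1.
f_2(8) = 2^9*(8+1) - 1 = 512*9 - 1 = 4607

4607


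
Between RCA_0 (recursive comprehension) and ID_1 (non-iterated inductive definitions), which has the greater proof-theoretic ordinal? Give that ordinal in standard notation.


Proof-theoretic ordinal of RCA_0 (recursive comprehension): omega^omega
Proof-theoretic ordinal of ID_1 (non-iterated inductive definitions): psi_0(epsilon_{Omega+1})
Comparing: omega^omega < psi_0(epsilon_{Omega+1}).
The larger ordinal is psi_0(epsilon_{Omega+1}) (from ID_1 (non-iterated inductive definitions)).

psi_0(epsilon_{Omega+1})


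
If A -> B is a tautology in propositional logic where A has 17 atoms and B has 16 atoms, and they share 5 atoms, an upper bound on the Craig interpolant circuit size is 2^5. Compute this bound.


Shared atoms = 5
Craig interpolant size bound = 2^5
= 32

32


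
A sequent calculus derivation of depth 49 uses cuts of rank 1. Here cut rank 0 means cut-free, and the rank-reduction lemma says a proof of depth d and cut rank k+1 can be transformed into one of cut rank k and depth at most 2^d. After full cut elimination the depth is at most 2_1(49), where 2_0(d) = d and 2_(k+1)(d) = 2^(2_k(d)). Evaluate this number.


Each rank reduction sends depth d to at most 2^d; cut rank r needs r reductions.
2_0(49) = 49
2_1(49) = 2^49 = 562949953421312
Cut-free depth bound = 562949953421312

562949953421312


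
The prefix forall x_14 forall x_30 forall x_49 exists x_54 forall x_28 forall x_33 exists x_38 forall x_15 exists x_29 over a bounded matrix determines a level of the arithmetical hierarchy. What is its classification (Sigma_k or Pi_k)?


Leading quantifier is forall, so the class is Pi.
Number of quantifier blocks = alternations + 1 = 5 + 1 = 6.
Classification: Pi_6

Pi_6


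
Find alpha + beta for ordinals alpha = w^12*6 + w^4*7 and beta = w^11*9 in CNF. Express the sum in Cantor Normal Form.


Ordinal addition (w^12*6 + w^4*7) + w^11*9:
alpha's leading term has exponent 12 > beta's exponent 11, so it survives.
alpha's tail term has exponent 4 < beta's exponent 11, so it is absorbed by beta.
In ordinal addition, any term followed by a strictly larger-exponent term is absorbed.
Result = w^12*6 + w^11*9

w^12*6 + w^11*9


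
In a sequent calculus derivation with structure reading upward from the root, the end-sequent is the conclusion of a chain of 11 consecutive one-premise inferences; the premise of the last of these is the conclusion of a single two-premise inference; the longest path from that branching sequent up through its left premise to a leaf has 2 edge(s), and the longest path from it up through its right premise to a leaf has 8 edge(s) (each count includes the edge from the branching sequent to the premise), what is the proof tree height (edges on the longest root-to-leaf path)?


Longest path through the left premise: 2 edges (measured from the branching sequent)
Longest path through the right premise: 8 edges
Height of the subtree rooted at the branching sequent: max(2, 8) = 8
The branching sequent sits 11 edges above the root (the chain of one-premise inferences), so height = 8 + 11 = 19

19


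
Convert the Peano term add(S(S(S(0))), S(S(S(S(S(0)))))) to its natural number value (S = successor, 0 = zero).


add(S^3(0), S^5(0)):
S^3(0) = 3
S^5(0) = 5
3 + 5 = 8

8


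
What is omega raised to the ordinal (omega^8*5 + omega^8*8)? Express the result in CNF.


omega^(omega^8*5 + omega^8*8):
Both terms of the exponent have the same exponent 8, so they merge: omega^8*5 + omega^8*8 = omega^8*(5+8) = omega^8*13.
omega raised to a CNF ordinal is a single CNF term: Result = omega^(omega^8*13)

omega^(omega^8*13)


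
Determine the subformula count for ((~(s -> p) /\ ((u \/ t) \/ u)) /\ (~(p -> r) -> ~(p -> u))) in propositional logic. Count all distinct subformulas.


Formula: ((~(s -> p) /\ ((u \/ t) \/ u)) /\ (~(p -> r) -> ~(p -> u)))
Subformulas found:
  1. u
  2. s
  3. r
  4. t
  5. p
  6. (u \/ t)
  7. (p -> u)
  8. (s -> p)
  9. (p -> r)
  10. ~(p -> u)
  11. ~(s -> p)
  12. ~(p -> r)
  13. ((u \/ t) \/ u)
  14. (~(p -> r) -> ~(p -> u))
  15. (~(s -> p) /\ ((u \/ t) \/ u))
  16. ((~(s -> p) /\ ((u \/ t) \/ u)) /\ (~(p -> r) -> ~(p -> u)))
Total distinct subformulas = 16

16


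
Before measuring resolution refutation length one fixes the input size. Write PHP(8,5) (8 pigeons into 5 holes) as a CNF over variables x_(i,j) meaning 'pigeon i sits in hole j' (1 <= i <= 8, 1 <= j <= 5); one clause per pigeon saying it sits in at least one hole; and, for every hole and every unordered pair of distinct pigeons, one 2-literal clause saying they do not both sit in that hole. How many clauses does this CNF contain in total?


PHP(8,5): 8 pigeons, 5 holes, 8*5 = 40 variables.
- pigeon clauses: one per pigeon -> 8 clauses
- hole clauses: 5 holes * C(8,2) = 5 * 28 -> 140 clauses
Total clauses = 8 + 140 = 148

148


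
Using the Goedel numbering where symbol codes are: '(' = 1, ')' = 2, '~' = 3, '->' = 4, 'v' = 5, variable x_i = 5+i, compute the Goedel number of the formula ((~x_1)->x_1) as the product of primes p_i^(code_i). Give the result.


Formula: ((~x_1)->x_1)
Symbol codes: [1, 1, 3, 6, 2, 4, 6, 2]
Primes: [2, 3, 5, 7, 11, 13, 17, 19]
p_1^1 = 2^1 = 2
p_2^1 = 3^1 = 3
p_3^3 = 5^3 = 125
p_4^6 = 7^6 = 117649
p_5^2 = 11^2 = 121
p_6^4 = 13^4 = 28561
p_7^6 = 17^6 = 24137569
p_8^2 = 19^2 = 361
Product = 2657106814451758559640750

2657106814451758559640750


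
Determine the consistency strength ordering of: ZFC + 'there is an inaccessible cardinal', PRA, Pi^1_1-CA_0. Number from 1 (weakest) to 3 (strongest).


Ordering by consistency strength:
1. PRA
2. Pi^1_1-CA_0
3. ZFC + 'there is an inaccessible cardinal'


ZFC + 'there is an inaccessible cardinal'=3, PRA=1, Pi^1_1-CA_0=2


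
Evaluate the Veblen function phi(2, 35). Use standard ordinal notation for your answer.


phi(2, 35):
phi(2, beta) = zeta_beta (the beta-th zeta number, fixed point of epsilon).
phi(2, 35) = zeta_35

zeta_35


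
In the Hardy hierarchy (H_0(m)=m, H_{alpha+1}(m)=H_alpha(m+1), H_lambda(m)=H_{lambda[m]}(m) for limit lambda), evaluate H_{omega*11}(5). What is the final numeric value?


H_{omega*11}(5):
For the Hardy hierarchy, H_{omega*k}(n) = 2^k * n.
2^11 = 2048.
2048 * 5 = 10240

10240


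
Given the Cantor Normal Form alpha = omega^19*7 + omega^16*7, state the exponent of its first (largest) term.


CNF: omega^19*7 + omega^16*7
The leading term is omega^19*7, which has exponent 19.

19


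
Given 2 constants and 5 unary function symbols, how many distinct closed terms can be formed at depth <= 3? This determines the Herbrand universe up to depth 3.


Herbrand terms by depth:
Depth 0: 2 constants
Depth 1: 10 new terms (running total: 12)
Depth 2: 50 new terms (running total: 62)
Depth 3: 250 new terms (running total: 312)
Total distinct ground terms = 312

312


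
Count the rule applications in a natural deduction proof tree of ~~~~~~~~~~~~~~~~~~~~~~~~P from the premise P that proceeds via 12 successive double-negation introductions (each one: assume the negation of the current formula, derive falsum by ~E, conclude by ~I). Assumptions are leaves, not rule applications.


Each double-negation introduction (from C infer ~~C) uses 2 inference nodes: one ~E (C and ~C give falsum) and one ~I (discharge ~C).
12 double negations = 12 * 2 = 24 inference nodes.

24


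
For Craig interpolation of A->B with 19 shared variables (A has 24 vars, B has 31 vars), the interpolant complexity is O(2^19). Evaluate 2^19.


Shared atoms = 19
Craig interpolant size bound = 2^19
= 524288

524288


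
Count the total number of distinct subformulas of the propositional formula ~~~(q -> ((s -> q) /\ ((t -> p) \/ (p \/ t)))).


Formula: ~~~(q -> ((s -> q) /\ ((t -> p) \/ (p \/ t))))
Subformulas found:
  1. q
  2. s
  3. t
  4. p
  5. (p \/ t)
  6. (s -> q)
  7. (t -> p)
  8. ((t -> p) \/ (p \/ t))
  9. ((s -> q) /\ ((t -> p) \/ (p \/ t)))
  10. (q -> ((s -> q) /\ ((t -> p) \/ (p \/ t))))
  11. ~(q -> ((s -> q) /\ ((t -> p) \/ (p \/ t))))
  12. ~~(q -> ((s -> q) /\ ((t -> p) \/ (p \/ t))))
  13. ~~~(q -> ((s -> q) /\ ((t -> p) \/ (p \/ t))))
Total distinct subformulas = 13

13


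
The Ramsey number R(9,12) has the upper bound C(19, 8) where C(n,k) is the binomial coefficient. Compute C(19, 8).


R(9,12) <= C(9+12-2, 9-1) = C(19, 8)
C(19, 8) = 19! / (8! * 11!)
= 75582

75582


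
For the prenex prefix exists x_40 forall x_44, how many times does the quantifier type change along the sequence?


Walk the prefix and count type changes:
  position 1: exists -> forall <-- alternation
Total alternations = 1

1


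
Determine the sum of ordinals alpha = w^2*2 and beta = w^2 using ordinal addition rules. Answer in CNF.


Ordinal addition w^2*2 + w^2:
Both terms have the same exponent 2.
w^e*c + w^e*d = w^e*(c+d).
Result = w^2*(2+1) = w^2*3

w^2*3


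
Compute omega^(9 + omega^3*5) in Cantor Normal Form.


omega^(9 + omega^3*5):
In ordinal addition a term is absorbed by a following term of strictly larger exponent: 0 < 3, so 9 + omega^3*5 = omega^3*5.
omega raised to a CNF ordinal is a single CNF term: Result = omega^(omega^3*5)

omega^(omega^3*5)


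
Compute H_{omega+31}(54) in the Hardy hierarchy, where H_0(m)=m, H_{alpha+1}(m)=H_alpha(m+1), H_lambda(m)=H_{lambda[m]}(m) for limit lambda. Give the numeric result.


H_{omega+31}(54):
Unwind the 31 successor steps: H_{omega+31}(54) = H_omega(54+31) = H_omega(85).
H_omega(m) = H_m(m) = m + m = 2m.
Result = 2 * 85 = 170

170


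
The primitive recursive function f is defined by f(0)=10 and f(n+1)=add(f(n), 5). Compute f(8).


f(0) = 10
f(1) = add(f(0), 5) = add(10, 5) = 15
f(2) = add(f(1), 5) = add(15, 5) = 20
f(3) = add(f(2), 5) = add(20, 5) = 25
f(4) = add(f(3), 5) = add(25, 5) = 30
f(5) = add(f(4), 5) = add(30, 5) = 35
f(6) = add(f(5), 5) = add(35, 5) = 40
f(7) = add(f(6), 5) = add(40, 5) = 45
f(8) = add(f(7), 5) = add(45, 5) = 50


50


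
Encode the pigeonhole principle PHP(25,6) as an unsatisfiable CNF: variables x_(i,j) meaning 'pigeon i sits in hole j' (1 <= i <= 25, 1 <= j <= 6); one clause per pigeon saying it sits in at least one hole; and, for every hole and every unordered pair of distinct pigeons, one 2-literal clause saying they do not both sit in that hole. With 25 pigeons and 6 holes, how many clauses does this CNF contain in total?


PHP(25,6): 25 pigeons, 6 holes, 25*6 = 150 variables.
- pigeon clauses: one per pigeon -> 25 clauses
- hole clauses: 6 holes * C(25,2) = 6 * 300 -> 1800 clauses
Total clauses = 25 + 1800 = 1825

1825


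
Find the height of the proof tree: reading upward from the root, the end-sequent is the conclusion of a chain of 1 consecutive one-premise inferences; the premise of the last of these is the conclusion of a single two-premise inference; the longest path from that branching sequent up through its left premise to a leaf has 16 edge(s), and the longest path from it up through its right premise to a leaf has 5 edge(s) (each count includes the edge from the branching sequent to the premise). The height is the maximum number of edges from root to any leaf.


Longest path through the left premise: 16 edges (measured from the branching sequent)
Longest path through the right premise: 5 edges
Height of the subtree rooted at the branching sequent: max(16, 5) = 16
The branching sequent sits 1 edges above the root (the chain of one-premise inferences), so height = 16 + 1 = 17

17


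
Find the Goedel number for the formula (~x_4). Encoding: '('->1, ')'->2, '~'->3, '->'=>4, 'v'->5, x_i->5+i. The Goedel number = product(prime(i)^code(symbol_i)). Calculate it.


Formula: (~x_4)
Symbol codes: [1, 3, 9, 2]
Primes: [2, 3, 5, 7]
p_1^1 = 2^1 = 2
p_2^3 = 3^3 = 27
p_3^9 = 5^9 = 1953125
p_4^2 = 7^2 = 49
Product = 5167968750

5167968750


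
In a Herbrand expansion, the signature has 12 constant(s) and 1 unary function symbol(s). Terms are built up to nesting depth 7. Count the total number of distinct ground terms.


Herbrand terms by depth:
Depth 0: 12 constants
Depth 1: 12 new terms (running total: 24)
Depth 2: 12 new terms (running total: 36)
Depth 3: 12 new terms (running total: 48)
Depth 4: 12 new terms (running total: 60)
Depth 5: 12 new terms (running total: 72)
Depth 6: 12 new terms (running total: 84)
Depth 7: 12 new terms (running total: 96)
Total distinct ground terms = 96

96


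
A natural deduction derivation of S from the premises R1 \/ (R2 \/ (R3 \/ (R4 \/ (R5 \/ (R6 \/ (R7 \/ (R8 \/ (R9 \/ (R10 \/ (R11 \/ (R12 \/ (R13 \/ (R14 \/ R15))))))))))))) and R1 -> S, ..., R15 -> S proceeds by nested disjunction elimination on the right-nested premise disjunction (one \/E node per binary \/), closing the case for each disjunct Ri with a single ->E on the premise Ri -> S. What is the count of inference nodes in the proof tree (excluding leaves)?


The premise R1 \/ (R2 \/ (R3 \/ (R4 \/ (R5 \/ (R6 \/ (R7 \/ (R8 \/ (R9 \/ (R10 \/ (R11 \/ (R12 \/ (R13 \/ (R14 \/ R15))))))))))))) contains 15 disjuncts, hence 14 binary \/ connectives.
- Each binary \/ is eliminated once: 14 \/E nodes.
- Each of the 15 cases Ri derives S by one ->E with Ri -> S: 15 ->E nodes.
Total = 14 + 15 = 29

29


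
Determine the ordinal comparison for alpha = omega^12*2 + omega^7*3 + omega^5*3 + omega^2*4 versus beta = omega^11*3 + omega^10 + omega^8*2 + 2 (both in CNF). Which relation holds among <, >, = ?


Compare term by term from highest exponent:
alpha = omega^12*2 + omega^7*3 + omega^5*3 + omega^2*4
beta = omega^11*3 + omega^10 + omega^8*2 + 2
Term 1: alpha has omega^12*2, beta has omega^11*3
Term 2: alpha has omega^7*3, beta has omega^10*1
Term 3: alpha has omega^5*3, beta has omega^8*2
Term 4: alpha has omega^2*4, beta has omega^0*2
Result: alpha > beta

alpha > beta


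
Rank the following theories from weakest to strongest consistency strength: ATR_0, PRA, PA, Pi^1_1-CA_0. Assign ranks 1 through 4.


Ordering by consistency strength:
1. PRA
2. PA
3. ATR_0
4. Pi^1_1-CA_0


ATR_0=3, PRA=1, PA=2, Pi^1_1-CA_0=4


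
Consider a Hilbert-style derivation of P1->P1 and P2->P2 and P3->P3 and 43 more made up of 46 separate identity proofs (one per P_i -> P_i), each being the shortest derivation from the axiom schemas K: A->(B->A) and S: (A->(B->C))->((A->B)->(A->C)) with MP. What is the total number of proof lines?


The shortest proof of A->A from K and S in the Hilbert calculus has exactly 5 lines:
(1) K instance A->((A->A)->A), (2) S instance, (3) MP on 1,2, (4) K instance A->(A->A), (5) MP on 3,4.
For 46 independent identities: 46 * 5 = 230 lines total.

230


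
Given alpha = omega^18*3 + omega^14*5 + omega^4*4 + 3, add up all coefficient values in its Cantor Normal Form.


CNF: omega^18*3 + omega^14*5 + omega^4*4 + 3
Coefficients: 3 + 5 + 4 + 3 = 15

15


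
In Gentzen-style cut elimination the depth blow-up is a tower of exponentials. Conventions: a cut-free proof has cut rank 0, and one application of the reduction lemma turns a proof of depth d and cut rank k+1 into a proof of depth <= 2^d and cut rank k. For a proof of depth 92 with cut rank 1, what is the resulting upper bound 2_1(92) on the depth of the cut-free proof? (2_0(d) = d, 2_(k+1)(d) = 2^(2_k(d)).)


Each rank reduction sends depth d to at most 2^d; cut rank r needs r reductions.
2_0(92) = 92
2_1(92) = 2^92 = 4951760157141521099596496896
Cut-free depth bound = 4951760157141521099596496896

4951760157141521099596496896
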